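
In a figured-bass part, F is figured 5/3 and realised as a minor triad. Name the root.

F

The figures 5/3 mean the root of the chord is in the bass. If F is the root of a minor triad, the root is F (chord tones F–Ab–C).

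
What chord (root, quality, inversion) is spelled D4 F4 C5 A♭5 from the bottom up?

D half-diminished seventh, root position

Reducing to letter names: D, F, C, Ab. These stack in thirds as D–F–Ab–C — a D half-diminished seventh chord.
D is the root of D half-diminished seventh; root in the bass means root position (figured bass 7).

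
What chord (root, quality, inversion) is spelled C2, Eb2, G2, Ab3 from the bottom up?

Reducing to letter names: C, Eb, G, Ab. These stack in thirds as Ab–C–Eb–G — an Ab major seventh chord.
With the third (C) in the bass, the chord is in first inversion (figured bass 6/5).

Ab major seventh, first inversion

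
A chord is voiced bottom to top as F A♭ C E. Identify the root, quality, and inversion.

F minor-major seventh, root position

The pitch classes F, Ab, C, E arrange in thirds as F–Ab–C–E: an F minor-major seventh chord.
F is the root of F minor-major seventh; root in the bass means root position (figured bass 7).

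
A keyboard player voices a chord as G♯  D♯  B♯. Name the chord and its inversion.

The distinct note names are G#, D#, B#. Stacked in thirds they read G#–B#–D#, which is a major triad on G#.
The lowest note is G#, the root of the chord, so this is root position (figured bass 5/3).

G# major, root position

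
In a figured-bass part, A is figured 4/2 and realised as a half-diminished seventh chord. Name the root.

The figures 4/2 mean the seventh of the chord is in the bass. If A is the seventh of a half-diminished seventh chord, the root is B (chord tones B–D–F–A).

B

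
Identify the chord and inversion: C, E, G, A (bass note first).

The distinct note names are C, E, G, A. Stacked in thirds they read A–C–E–G, which is a minor seventh chord on A.
The lowest note is C, the third of the chord, so this is first inversion (figured bass 6/5).

A minor seventh, first inversion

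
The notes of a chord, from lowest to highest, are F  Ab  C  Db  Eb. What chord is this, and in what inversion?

Db major ninth, first inversion

Reducing to letter names: F, Ab, C, Db, Eb. These stack in thirds as Db–F–Ab–C–Eb — a Db major ninth chord.
F is the third of Db major ninth; third in the bass means first inversion.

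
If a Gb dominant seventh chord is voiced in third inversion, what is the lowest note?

Fb

The seventh of Gb dominant seventh (Gb–Bb–Db–Fb) is Fb; that is the bass in third inversion.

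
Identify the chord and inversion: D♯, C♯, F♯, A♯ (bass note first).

The distinct note names are D#, C#, F#, A#. Stacked in thirds they read D#–F#–A#–C#, which is a minor seventh chord on D#.
The lowest note is D#, the root of the chord, so this is root position (figured bass 7).

D# minor seventh, root position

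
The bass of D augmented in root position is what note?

D

In root position the root is lowest. For D augmented (D–F#–A#) that is D.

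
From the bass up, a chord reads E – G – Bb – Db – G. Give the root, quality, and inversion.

E diminished seventh, root position

Reducing to letter names: E, G, Bb, Db. These stack in thirds as E–G–Bb–Db — an E diminished seventh chord.
The lowest note is E, the root of the chord, so this is root position (figured bass 7).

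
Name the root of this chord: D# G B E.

E

Reordering D#, G, B, E into stacked thirds gives E–G–B–D#; the bottom of that stack, E, is the root.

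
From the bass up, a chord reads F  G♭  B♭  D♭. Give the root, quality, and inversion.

Reducing to letter names: F, Gb, Bb, Db. These stack in thirds as Gb–Bb–Db–F — a Gb major seventh chord.
The lowest note is F, the seventh of the chord, so this is third inversion (figured bass 4/2).

Gb major seventh, third inversion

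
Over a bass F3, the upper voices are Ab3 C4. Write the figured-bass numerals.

5/3

The notes F, Ab, C stack in thirds as F–Ab–C — an F minor triad. The bass F is the root, so this is root position: figured 5/3.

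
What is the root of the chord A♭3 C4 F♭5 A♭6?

Fb

The distinct letter names are Ab, C, Fb. Arranged as a stack of thirds they read Fb–Ab–C, so Fb is the root (an Fb augmented triad).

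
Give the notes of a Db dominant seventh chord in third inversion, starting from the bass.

Cb, Db, F, Ab

The chord tones are Db–F–Ab–Cb. With the seventh (Cb) lowest for third inversion: Cb, Db, F, Ab.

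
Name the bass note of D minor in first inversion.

D minor is D–F–A. First inversion places the third in the bass: F.

F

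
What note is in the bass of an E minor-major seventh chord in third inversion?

D#

E minor-major seventh is E–G–B–D#. Third inversion places the seventh in the bass: D#.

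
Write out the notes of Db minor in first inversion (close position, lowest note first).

Fb, Ab, Db

The chord tones are Db–Fb–Ab. With the third (Fb) lowest for first inversion: Fb, Ab, Db.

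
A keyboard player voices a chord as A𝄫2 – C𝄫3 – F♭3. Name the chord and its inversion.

Fb diminished, first inversion

Reducing to letter names: Abb, Cbb, Fb. These stack in thirds as Fb–Abb–Cbb — an Fb diminished triad.
The lowest note is Abb, the third of the chord, so this is first inversion (figured bass 6).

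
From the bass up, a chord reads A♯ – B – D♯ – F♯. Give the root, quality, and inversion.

B major seventh, third inversion

The distinct note names are A#, B, D#, F#. Stacked in thirds they read B–D#–F#–A#, which is a major seventh chord on B.
The lowest note is A#, the seventh of the chord, so this is third inversion (figured bass 4/2).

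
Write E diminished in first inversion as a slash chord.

First inversion of E diminished has the third (G) in the bass. As a slash chord: Edim/G.

Edim/G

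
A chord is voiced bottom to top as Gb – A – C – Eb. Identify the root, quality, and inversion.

Reducing to letter names: Gb, A, C, Eb. These stack in thirds as A–C–Eb–Gb — an A diminished seventh chord.
With the seventh (Gb) in the bass, the chord is in third inversion (figured bass 4/2).

A diminished seventh, third inversion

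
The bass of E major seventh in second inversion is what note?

B

In second inversion the fifth is lowest. For E major seventh (E–G#–B–D#) that is B.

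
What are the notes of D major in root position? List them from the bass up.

D, F#, A

D major is D–F#–A. Root position puts the root (D) in the bass, with the remaining tones above: D, F#, A.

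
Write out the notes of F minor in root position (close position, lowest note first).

Spelling F minor: F–Ab–C. In root position the root is bass, giving F, Ab, C from the bottom.

F, Ab, C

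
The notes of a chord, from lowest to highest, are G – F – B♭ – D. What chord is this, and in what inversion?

G minor seventh, root position

The pitch classes G, F, Bb, D arrange in thirds as G–Bb–D–F: a G minor seventh chord.
G is the root of G minor seventh; root in the bass means root position (figured bass 7).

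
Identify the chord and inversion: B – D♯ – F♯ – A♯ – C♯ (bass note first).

Reducing to letter names: B, D#, F#, A#, C#. These stack in thirds as B–D#–F#–A#–C# — a B major ninth chord.
The lowest note is B, the root of the chord, so this is root position.

B major ninth, root position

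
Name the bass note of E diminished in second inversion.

The fifth of E diminished (E–G–Bb) is Bb; that is the bass in second inversion.

Bb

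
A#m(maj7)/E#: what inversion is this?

A#m(maj7)/E# means A# minor-major seventh with E# in the bass. E# is the fifth of A# minor-major seventh (A#–C#–E#–G##), so this is second inversion.

second inversion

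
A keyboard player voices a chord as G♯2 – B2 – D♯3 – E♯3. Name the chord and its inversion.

Reducing to letter names: G#, B, D#, E#. These stack in thirds as E#–G#–B–D# — an E# half-diminished seventh chord.
The lowest note is G#, the third of the chord, so this is first inversion (figured bass 6/5).

E# half-diminished seventh, first inversion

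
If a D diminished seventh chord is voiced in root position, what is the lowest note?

D

In root position the root is lowest. For D diminished seventh (D–F–Ab–Cb) that is D.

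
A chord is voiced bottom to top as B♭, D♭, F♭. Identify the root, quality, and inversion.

Bb diminished, root position

Reducing to letter names: Bb, Db, Fb. These stack in thirds as Bb–Db–Fb — a Bb diminished triad.
With the root (Bb) in the bass, the chord is in root position (figured bass 5/3).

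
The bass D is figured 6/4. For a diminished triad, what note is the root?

G#

The figures 6/4 mean the fifth of the chord is in the bass. If D is the fifth of a diminished triad, the root is G# (chord tones G#–B–D).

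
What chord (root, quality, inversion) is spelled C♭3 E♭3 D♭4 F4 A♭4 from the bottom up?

The pitch classes Cb, Eb, Db, F, Ab arrange in thirds as Db–F–Ab–Cb–Eb: a Db dominant ninth chord.
The lowest note is Cb, the seventh of the chord, so this is third inversion.

Db dominant ninth, third inversion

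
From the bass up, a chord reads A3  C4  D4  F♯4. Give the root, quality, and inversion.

The distinct note names are A, C, D, F#. Stacked in thirds they read D–F#–A–C, which is a dominant seventh chord on D.
A is the fifth of D dominant seventh; fifth in the bass means second inversion (figured bass 4/3).

D dominant seventh, second inversion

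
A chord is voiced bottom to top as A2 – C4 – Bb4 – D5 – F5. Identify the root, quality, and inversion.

The pitch classes A, C, Bb, D, F arrange in thirds as Bb–D–F–A–C: a Bb major ninth chord.
A is the seventh of Bb major ninth; seventh in the bass means third inversion.

Bb major ninth, third inversion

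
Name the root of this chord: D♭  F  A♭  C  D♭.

Db, F, Ab, C are the tones of a Db major seventh chord (Db–F–Ab–C), making Db the root.

Db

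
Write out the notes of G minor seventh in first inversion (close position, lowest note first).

Bb, D, F, G

The chord tones are G–Bb–D–F. With the third (Bb) lowest for first inversion: Bb, D, F, G.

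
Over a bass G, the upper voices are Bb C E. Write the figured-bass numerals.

4/3

The notes G, Bb, C, E stack in thirds as C–E–G–Bb — a C dominant seventh chord. The bass G is the fifth, so this is second inversion: figured 4/3.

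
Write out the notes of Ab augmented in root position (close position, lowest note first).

Spelling Ab augmented: Ab–C–E. In root position the root is bass, giving Ab, C, E from the bottom.

Ab, C, E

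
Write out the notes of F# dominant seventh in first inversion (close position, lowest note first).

F# dominant seventh is F#–A#–C#–E. First inversion puts the third (A#) in the bass, with the remaining tones above: A#, C#, E, F#.

A#, C#, E, F#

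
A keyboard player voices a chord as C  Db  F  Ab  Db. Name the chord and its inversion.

Db major seventh, third inversion

Reducing to letter names: C, Db, F, Ab. These stack in thirds as Db–F–Ab–C — a Db major seventh chord.
With the seventh (C) in the bass, the chord is in third inversion (figured bass 4/2).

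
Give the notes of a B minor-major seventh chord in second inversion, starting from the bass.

F#, A#, B, D

The chord tones are B–D–F#–A#. With the fifth (F#) lowest for second inversion: F#, A#, B, D.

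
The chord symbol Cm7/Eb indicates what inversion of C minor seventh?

first inversion

Cm7/Eb means C minor seventh with Eb in the bass. Eb is the third of C minor seventh (C–Eb–G–Bb), so this is first inversion.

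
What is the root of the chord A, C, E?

The distinct letter names are A, C, E. Arranged as a stack of thirds they read A–C–E, so A is the root (an A minor triad).

A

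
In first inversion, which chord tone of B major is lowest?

D#

In first inversion the third is lowest. For B major (B–D#–F#) that is D#.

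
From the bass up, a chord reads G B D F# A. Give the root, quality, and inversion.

The distinct note names are G, B, D, F#, A. Stacked in thirds they read G–B–D–F#–A, which is a major ninth chord on G.
The lowest note is G, the root of the chord, so this is root position.

G major ninth, root position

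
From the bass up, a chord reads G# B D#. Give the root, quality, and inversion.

The pitch classes G#, B, D# arrange in thirds as G#–B–D#: a G# minor triad.
The lowest note is G#, the root of the chord, so this is root position (figured bass 5/3).

G# minor, root position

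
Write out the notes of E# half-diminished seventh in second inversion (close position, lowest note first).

Spelling E# half-diminished seventh: E#–G#–B–D#. In second inversion the fifth is bass, giving B, D#, E#, G# from the bottom.

B, D#, E#, G#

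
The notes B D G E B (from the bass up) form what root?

E

Reordering B, D, G, E into stacked thirds gives E–G–B–D; the bottom of that stack, E, is the root.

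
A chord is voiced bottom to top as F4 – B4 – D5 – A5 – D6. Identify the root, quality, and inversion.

B half-diminished seventh, second inversion

Reducing to letter names: F, B, D, A. These stack in thirds as B–D–F–A — a B half-diminished seventh chord.
F is the fifth of B half-diminished seventh; fifth in the bass means second inversion (figured bass 4/3).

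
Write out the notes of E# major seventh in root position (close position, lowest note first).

E#, G##, B#, D##

The chord tones are E#–G##–B#–D##. With the root (E#) lowest for root position: E#, G##, B#, D##.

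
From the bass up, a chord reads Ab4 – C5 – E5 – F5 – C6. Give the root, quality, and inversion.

F minor-major seventh, first inversion

The distinct note names are Ab, C, E, F. Stacked in thirds they read F–Ab–C–E, which is a minor-major seventh chord on F.
The lowest note is Ab, the third of the chord, so this is first inversion (figured bass 6/5).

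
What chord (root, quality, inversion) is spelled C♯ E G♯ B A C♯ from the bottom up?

The distinct note names are C#, E, G#, B, A. Stacked in thirds they read A–C#–E–G#–B, which is a major ninth chord on A.
C# is the third of A major ninth; third in the bass means first inversion.

A major ninth, first inversion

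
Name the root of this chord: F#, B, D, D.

Reordering F#, B, D into stacked thirds gives B–D–F#; the bottom of that stack, B, is the root.

B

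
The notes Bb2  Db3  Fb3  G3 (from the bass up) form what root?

G

Reordering Bb, Db, Fb, G into stacked thirds gives G–Bb–Db–Fb; the bottom of that stack, G, is the root.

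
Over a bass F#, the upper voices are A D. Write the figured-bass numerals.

6

The notes F#, A, D stack in thirds as D–F#–A — a D major triad. The bass F# is the third, so this is first inversion: figured 6.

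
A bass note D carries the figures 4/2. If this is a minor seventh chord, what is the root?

E

The figures 4/2 mean the seventh of the chord is in the bass. If D is the seventh of a minor seventh chord, the root is E (chord tones E–G–B–D).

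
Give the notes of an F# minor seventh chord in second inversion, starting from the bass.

C#, E, F#, A

Spelling F# minor seventh: F#–A–C#–E. In second inversion the fifth is bass, giving C#, E, F#, A from the bottom.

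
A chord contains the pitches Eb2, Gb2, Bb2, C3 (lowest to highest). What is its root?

C

The distinct letter names are Eb, Gb, Bb, C. Arranged as a stack of thirds they read C–Eb–Gb–Bb, so C is the root (a C half-diminished seventh chord).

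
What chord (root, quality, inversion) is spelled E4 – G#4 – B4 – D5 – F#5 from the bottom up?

Reducing to letter names: E, G#, B, D, F#. These stack in thirds as E–G#–B–D–F# — an E dominant ninth chord.
With the root (E) in the bass, the chord is in root position.

E dominant ninth, root position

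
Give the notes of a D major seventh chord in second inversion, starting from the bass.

The chord tones are D–F#–A–C#. With the fifth (A) lowest for second inversion: A, C#, D, F#.

A, C#, D, F#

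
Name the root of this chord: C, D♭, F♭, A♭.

The distinct letter names are C, Db, Fb, Ab. Arranged as a stack of thirds they read Db–Fb–Ab–C, so Db is the root (a Db minor-major seventh chord).

Db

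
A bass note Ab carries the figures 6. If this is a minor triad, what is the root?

The figures 6 mean the third of the chord is in the bass. If Ab is the third of a minor triad, the root is F (chord tones F–Ab–C).

F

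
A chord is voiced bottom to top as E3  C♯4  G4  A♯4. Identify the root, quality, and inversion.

The pitch classes E, C#, G, A# arrange in thirds as A#–C#–E–G: an A# diminished seventh chord.
With the fifth (E) in the bass, the chord is in second inversion (figured bass 4/3).

A# diminished seventh, second inversion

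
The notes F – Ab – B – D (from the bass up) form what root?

B

Reordering F, Ab, B, D into stacked thirds gives B–D–F–Ab; the bottom of that stack, B, is the root.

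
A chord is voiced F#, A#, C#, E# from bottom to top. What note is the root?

F#

F#, A#, C#, E# are the tones of an F# major seventh chord (F#–A#–C#–E#), making F# the root.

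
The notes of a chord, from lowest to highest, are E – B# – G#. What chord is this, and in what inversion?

The pitch classes E, B#, G# arrange in thirds as E–G#–B#: an E augmented triad.
With the root (E) in the bass, the chord is in root position (figured bass 5/3).

E augmented, root position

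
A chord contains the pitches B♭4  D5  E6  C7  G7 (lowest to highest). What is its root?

C

Bb, D, E, C, G are the tones of a C dominant ninth chord (C–E–G–Bb–D), making C the root.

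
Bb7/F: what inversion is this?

Bb7/F means Bb dominant seventh with F in the bass. F is the fifth of Bb dominant seventh (Bb–D–F–Ab), so this is second inversion.

second inversion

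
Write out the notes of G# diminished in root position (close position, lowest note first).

G# diminished is G#–B–D. Root position puts the root (G#) in the bass, with the remaining tones above: G#, B, D.

G#, B, D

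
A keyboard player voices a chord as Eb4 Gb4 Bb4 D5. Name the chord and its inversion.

The distinct note names are Eb, Gb, Bb, D. Stacked in thirds they read Eb–Gb–Bb–D, which is a minor-major seventh chord on Eb.
With the root (Eb) in the bass, the chord is in root position (figured bass 7).

Eb minor-major seventh, root position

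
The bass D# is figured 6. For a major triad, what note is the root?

B

The figures 6 mean the third of the chord is in the bass. If D# is the third of a major triad, the root is B (chord tones B–D#–F#).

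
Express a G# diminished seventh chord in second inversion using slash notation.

Second inversion of G# diminished seventh has the fifth (D) in the bass. As a slash chord: G#dim7/D.

G#dim7/D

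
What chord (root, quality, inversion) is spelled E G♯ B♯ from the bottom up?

E augmented, root position

The pitch classes E, G#, B# arrange in thirds as E–G#–B#: an E augmented triad.
The lowest note is E, the root of the chord, so this is root position (figured bass 5/3).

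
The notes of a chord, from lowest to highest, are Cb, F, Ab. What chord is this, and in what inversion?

The distinct note names are Cb, F, Ab. Stacked in thirds they read F–Ab–Cb, which is a diminished triad on F.
With the fifth (Cb) in the bass, the chord is in second inversion (figured bass 6/4).

F diminished, second inversion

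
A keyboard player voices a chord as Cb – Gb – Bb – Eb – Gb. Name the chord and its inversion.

Cb major seventh, root position

Reducing to letter names: Cb, Gb, Bb, Eb. These stack in thirds as Cb–Eb–Gb–Bb — a Cb major seventh chord.
With the root (Cb) in the bass, the chord is in root position (figured bass 7).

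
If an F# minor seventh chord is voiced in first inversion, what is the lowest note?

The third of F# minor seventh (F#–A–C#–E) is A; that is the bass in first inversion.

A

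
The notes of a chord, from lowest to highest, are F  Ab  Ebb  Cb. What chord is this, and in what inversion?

F diminished seventh, root position

The pitch classes F, Ab, Ebb, Cb arrange in thirds as F–Ab–Cb–Ebb: an F diminished seventh chord.
With the root (F) in the bass, the chord is in root position (figured bass 7).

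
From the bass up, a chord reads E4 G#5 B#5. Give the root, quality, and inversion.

E augmented, root position

The distinct note names are E, G#, B#. Stacked in thirds they read E–G#–B#, which is an augmented triad on E.
The lowest note is E, the root of the chord, so this is root position (figured bass 5/3).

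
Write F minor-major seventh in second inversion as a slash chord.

Second inversion of F minor-major seventh has the fifth (C) in the bass. As a slash chord: Fm(maj7)/C.

Fm(maj7)/C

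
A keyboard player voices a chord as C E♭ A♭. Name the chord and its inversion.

The pitch classes C, Eb, Ab arrange in thirds as Ab–C–Eb: an Ab major triad.
The lowest note is C, the third of the chord, so this is first inversion (figured bass 6).

Ab major, first inversion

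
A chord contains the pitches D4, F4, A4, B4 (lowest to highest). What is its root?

B

The distinct letter names are D, F, A, B. Arranged as a stack of thirds they read B–D–F–A, so B is the root (a B half-diminished seventh chord).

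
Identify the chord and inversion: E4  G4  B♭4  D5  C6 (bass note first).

Reducing to letter names: E, G, Bb, D, C. These stack in thirds as C–E–G–Bb–D — a C dominant ninth chord.
E is the third of C dominant ninth; third in the bass means first inversion.

C dominant ninth, first inversion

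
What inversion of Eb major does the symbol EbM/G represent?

EbM/G means Eb major with G in the bass. G is the third of Eb major (Eb–G–Bb), so this is first inversion.

first inversion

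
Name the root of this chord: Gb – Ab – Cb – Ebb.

Gb, Ab, Cb, Ebb are the tones of an Ab half-diminished seventh chord (Ab–Cb–Ebb–Gb), making Ab the root.

Ab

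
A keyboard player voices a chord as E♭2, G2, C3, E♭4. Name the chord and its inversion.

C minor, first inversion

The distinct note names are Eb, G, C. Stacked in thirds they read C–Eb–G, which is a minor triad on C.
With the third (Eb) in the bass, the chord is in first inversion (figured bass 6).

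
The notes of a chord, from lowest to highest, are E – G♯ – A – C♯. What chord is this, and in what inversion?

The pitch classes E, G#, A, C# arrange in thirds as A–C#–E–G#: an A major seventh chord.
The lowest note is E, the fifth of the chord, so this is second inversion (figured bass 4/3).

A major seventh, second inversion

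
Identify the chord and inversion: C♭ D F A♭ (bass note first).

The distinct note names are Cb, D, F, Ab. Stacked in thirds they read D–F–Ab–Cb, which is a diminished seventh chord on D.
The lowest note is Cb, the seventh of the chord, so this is third inversion (figured bass 4/2).

D diminished seventh, third inversion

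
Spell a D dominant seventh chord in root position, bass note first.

D, F#, A, C

Spelling D dominant seventh: D–F#–A–C. In root position the root is bass, giving D, F#, A, C from the bottom.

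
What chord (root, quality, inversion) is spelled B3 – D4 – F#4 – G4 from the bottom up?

Reducing to letter names: B, D, F#, G. These stack in thirds as G–B–D–F# — a G major seventh chord.
With the third (B) in the bass, the chord is in first inversion (figured bass 6/5).

G major seventh, first inversion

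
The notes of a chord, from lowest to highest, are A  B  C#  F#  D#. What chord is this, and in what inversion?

B dominant ninth, third inversion

Reducing to letter names: A, B, C#, F#, D#. These stack in thirds as B–D#–F#–A–C# — a B dominant ninth chord.
The lowest note is A, the seventh of the chord, so this is third inversion.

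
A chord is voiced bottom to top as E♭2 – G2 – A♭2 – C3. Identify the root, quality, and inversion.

Ab major seventh, second inversion

The distinct note names are Eb, G, Ab, C. Stacked in thirds they read Ab–C–Eb–G, which is a major seventh chord on Ab.
Eb is the fifth of Ab major seventh; fifth in the bass means second inversion (figured bass 4/3).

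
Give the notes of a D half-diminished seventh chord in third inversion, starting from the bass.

D half-diminished seventh is D–F–Ab–C. Third inversion puts the seventh (C) in the bass, with the remaining tones above: C, D, F, Ab.

C, D, F, Ab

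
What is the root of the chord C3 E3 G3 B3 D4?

C, E, G, B, D are the tones of a C major ninth chord (C–E–G–B–D), making C the root.

C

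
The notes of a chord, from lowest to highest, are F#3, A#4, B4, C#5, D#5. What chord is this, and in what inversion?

B major ninth, second inversion

The distinct note names are F#, A#, B, C#, D#. Stacked in thirds they read B–D#–F#–A#–C#, which is a major ninth chord on B.
F# is the fifth of B major ninth; fifth in the bass means second inversion.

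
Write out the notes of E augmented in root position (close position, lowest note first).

E, G#, B#

The chord tones are E–G#–B#. With the root (E) lowest for root position: E, G#, B#.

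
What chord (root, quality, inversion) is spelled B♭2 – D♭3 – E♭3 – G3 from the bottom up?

The pitch classes Bb, Db, Eb, G arrange in thirds as Eb–G–Bb–Db: an Eb dominant seventh chord.
The lowest note is Bb, the fifth of the chord, so this is second inversion (figured bass 4/3).

Eb dominant seventh, second inversion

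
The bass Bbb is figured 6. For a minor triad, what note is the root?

Gb

The figures 6 mean the third of the chord is in the bass. If Bbb is the third of a minor triad, the root is Gb (chord tones Gb–Bbb–Db).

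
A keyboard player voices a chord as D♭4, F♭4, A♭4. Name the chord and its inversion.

The distinct note names are Db, Fb, Ab. Stacked in thirds they read Db–Fb–Ab, which is a minor triad on Db.
With the root (Db) in the bass, the chord is in root position (figured bass 5/3).

Db minor, root position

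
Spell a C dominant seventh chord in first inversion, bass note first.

Spelling C dominant seventh: C–E–G–Bb. In first inversion the third is bass, giving E, G, Bb, C from the bottom.

E, G, Bb, C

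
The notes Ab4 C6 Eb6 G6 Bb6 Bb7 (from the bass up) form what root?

Ab

Reordering Ab, C, Eb, G, Bb into stacked thirds gives Ab–C–Eb–G–Bb; the bottom of that stack, Ab, is the root.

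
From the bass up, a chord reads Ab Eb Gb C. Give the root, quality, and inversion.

Ab dominant seventh, root position

Reducing to letter names: Ab, Eb, Gb, C. These stack in thirds as Ab–C–Eb–Gb — an Ab dominant seventh chord.
With the root (Ab) in the bass, the chord is in root position (figured bass 7).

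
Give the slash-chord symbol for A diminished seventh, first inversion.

First inversion of A diminished seventh has the third (C) in the bass. As a slash chord: Adim7/C.

Adim7/C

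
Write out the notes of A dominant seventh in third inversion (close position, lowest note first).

The chord tones are A–C#–E–G. With the seventh (G) lowest for third inversion: G, A, C#, E.

G, A, C#, E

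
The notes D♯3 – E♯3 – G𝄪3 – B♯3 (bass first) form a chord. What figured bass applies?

4/2

The notes D#, E#, G##, B# stack in thirds as E#–G##–B#–D# — an E# dominant seventh chord. The bass D# is the seventh, so this is third inversion: figured 4/2.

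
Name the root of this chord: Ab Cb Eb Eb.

Ab

Reordering Ab, Cb, Eb into stacked thirds gives Ab–Cb–Eb; the bottom of that stack, Ab, is the root.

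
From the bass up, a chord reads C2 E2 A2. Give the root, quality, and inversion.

The pitch classes C, E, A arrange in thirds as A–C–E: an A minor triad.
With the third (C) in the bass, the chord is in first inversion (figured bass 6).

A minor, first inversion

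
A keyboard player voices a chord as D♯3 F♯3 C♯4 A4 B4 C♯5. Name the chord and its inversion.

B dominant ninth, first inversion

Reducing to letter names: D#, F#, C#, A, B. These stack in thirds as B–D#–F#–A–C# — a B dominant ninth chord.
With the third (D#) in the bass, the chord is in first inversion.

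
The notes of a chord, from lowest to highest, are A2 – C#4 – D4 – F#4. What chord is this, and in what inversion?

D major seventh, second inversion

Reducing to letter names: A, C#, D, F#. These stack in thirds as D–F#–A–C# — a D major seventh chord.
The lowest note is A, the fifth of the chord, so this is second inversion (figured bass 4/3).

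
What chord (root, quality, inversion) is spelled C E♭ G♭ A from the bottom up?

A diminished seventh, first inversion

Reducing to letter names: C, Eb, Gb, A. These stack in thirds as A–C–Eb–Gb — an A diminished seventh chord.
C is the third of A diminished seventh; third in the bass means first inversion (figured bass 6/5).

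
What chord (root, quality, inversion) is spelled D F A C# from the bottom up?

The distinct note names are D, F, A, C#. Stacked in thirds they read D–F–A–C#, which is a minor-major seventh chord on D.
The lowest note is D, the root of the chord, so this is root position (figured bass 7).

D minor-major seventh, root position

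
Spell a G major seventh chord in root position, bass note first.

G, B, D, F#

The chord tones are G–B–D–F#. With the root (G) lowest for root position: G, B, D, F#.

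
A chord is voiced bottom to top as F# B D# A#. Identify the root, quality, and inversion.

The pitch classes F#, B, D#, A# arrange in thirds as B–D#–F#–A#: a B major seventh chord.
F# is the fifth of B major seventh; fifth in the bass means second inversion (figured bass 4/3).

B major seventh, second inversion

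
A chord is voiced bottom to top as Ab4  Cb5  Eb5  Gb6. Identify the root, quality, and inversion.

Ab minor seventh, root position

Reducing to letter names: Ab, Cb, Eb, Gb. These stack in thirds as Ab–Cb–Eb–Gb — an Ab minor seventh chord.
The lowest note is Ab, the root of the chord, so this is root position (figured bass 7).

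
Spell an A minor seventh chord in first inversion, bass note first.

C, E, G, A

The chord tones are A–C–E–G. With the third (C) lowest for first inversion: C, E, G, A.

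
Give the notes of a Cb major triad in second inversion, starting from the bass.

Gb, Cb, Eb

Cb major is Cb–Eb–Gb. Second inversion puts the fifth (Gb) in the bass, with the remaining tones above: Gb, Cb, Eb.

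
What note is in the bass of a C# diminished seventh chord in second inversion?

G

In second inversion the fifth is lowest. For C# diminished seventh (C#–E–G–Bb) that is G.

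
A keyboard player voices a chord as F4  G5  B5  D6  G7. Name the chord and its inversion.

Reducing to letter names: F, G, B, D. These stack in thirds as G–B–D–F — a G dominant seventh chord.
With the seventh (F) in the bass, the chord is in third inversion (figured bass 4/2).

G dominant seventh, third inversion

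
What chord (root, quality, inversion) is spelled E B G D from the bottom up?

Reducing to letter names: E, B, G, D. These stack in thirds as E–G–B–D — an E minor seventh chord.
The lowest note is E, the root of the chord, so this is root position (figured bass 7).

E minor seventh, root position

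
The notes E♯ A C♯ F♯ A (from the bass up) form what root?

The distinct letter names are E#, A, C#, F#. Arranged as a stack of thirds they read F#–A–C#–E#, so F# is the root (an F# minor-major seventh chord).

F#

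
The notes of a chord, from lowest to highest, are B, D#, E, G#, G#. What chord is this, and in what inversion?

E major seventh, second inversion

The distinct note names are B, D#, E, G#. Stacked in thirds they read E–G#–B–D#, which is a major seventh chord on E.
The lowest note is B, the fifth of the chord, so this is second inversion (figured bass 4/3).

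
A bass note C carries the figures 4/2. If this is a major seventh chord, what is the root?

Db

The figures 4/2 mean the seventh of the chord is in the bass. If C is the seventh of a major seventh chord, the root is Db (chord tones Db–F–Ab–C).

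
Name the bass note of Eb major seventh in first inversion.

The third of Eb major seventh (Eb–G–Bb–D) is G; that is the bass in first inversion.

G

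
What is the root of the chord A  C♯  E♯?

A, C#, E# are the tones of an A augmented triad (A–C#–E#), making A the root.

A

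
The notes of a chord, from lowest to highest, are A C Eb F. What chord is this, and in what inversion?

The pitch classes A, C, Eb, F arrange in thirds as F–A–C–Eb: an F dominant seventh chord.
The lowest note is A, the third of the chord, so this is first inversion (figured bass 6/5).

F dominant seventh, first inversion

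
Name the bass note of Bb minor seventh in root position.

Bb minor seventh is Bb–Db–F–Ab. Root position places the root in the bass: Bb.

Bb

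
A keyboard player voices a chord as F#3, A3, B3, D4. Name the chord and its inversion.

B minor seventh, second inversion

Reducing to letter names: F#, A, B, D. These stack in thirds as B–D–F#–A — a B minor seventh chord.
F# is the fifth of B minor seventh; fifth in the bass means second inversion (figured bass 4/3).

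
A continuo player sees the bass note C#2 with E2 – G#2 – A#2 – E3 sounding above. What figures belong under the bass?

The notes C#, E, G#, A# stack in thirds as A#–C#–E–G# — an A# half-diminished seventh chord. The bass C# is the third, so this is first inversion: figured 6/5.

6/5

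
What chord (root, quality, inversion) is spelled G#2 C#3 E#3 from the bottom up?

Reducing to letter names: G#, C#, E#. These stack in thirds as C#–E#–G# — a C# major triad.
With the fifth (G#) in the bass, the chord is in second inversion (figured bass 6/4).

C# major, second inversion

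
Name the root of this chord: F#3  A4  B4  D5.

F#, A, B, D are the tones of a B minor seventh chord (B–D–F#–A), making B the root.

B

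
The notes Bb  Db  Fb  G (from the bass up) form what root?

G

Bb, Db, Fb, G are the tones of a G diminished seventh chord (G–Bb–Db–Fb), making G the root.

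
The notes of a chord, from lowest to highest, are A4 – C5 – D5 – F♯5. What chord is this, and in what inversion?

D dominant seventh, second inversion

Reducing to letter names: A, C, D, F#. These stack in thirds as D–F#–A–C — a D dominant seventh chord.
A is the fifth of D dominant seventh; fifth in the bass means second inversion (figured bass 4/3).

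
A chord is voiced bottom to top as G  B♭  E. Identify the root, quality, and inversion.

The pitch classes G, Bb, E arrange in thirds as E–G–Bb: an E diminished triad.
The lowest note is G, the third of the chord, so this is first inversion (figured bass 6).

E diminished, first inversion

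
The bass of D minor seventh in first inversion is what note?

F

The third of D minor seventh (D–F–A–C) is F; that is the bass in first inversion.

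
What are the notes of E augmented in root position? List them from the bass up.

E augmented is E–G#–B#. Root position puts the root (E) in the bass, with the remaining tones above: E, G#, B#.

E, G#, B#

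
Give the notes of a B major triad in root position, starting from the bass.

Spelling B major: B–D#–F#. In root position the root is bass, giving B, D#, F# from the bottom.

B, D#, F#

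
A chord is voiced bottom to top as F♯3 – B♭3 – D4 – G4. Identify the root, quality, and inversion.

The distinct note names are F#, Bb, D, G. Stacked in thirds they read G–Bb–D–F#, which is a minor-major seventh chord on G.
F# is the seventh of G minor-major seventh; seventh in the bass means third inversion (figured bass 4/2).

G minor-major seventh, third inversion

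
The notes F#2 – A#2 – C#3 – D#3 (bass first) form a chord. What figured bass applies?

6/5

The notes F#, A#, C#, D# stack in thirds as D#–F#–A#–C# — a D# minor seventh chord. The bass F# is the third, so this is first inversion: figured 6/5.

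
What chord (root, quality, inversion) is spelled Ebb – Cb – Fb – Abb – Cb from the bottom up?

Fb minor seventh, third inversion

The pitch classes Ebb, Cb, Fb, Abb arrange in thirds as Fb–Abb–Cb–Ebb: an Fb minor seventh chord.
Ebb is the seventh of Fb minor seventh; seventh in the bass means third inversion (figured bass 4/2).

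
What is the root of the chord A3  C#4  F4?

A, C#, F are the tones of an F augmented triad (F–A–C#), making F the root.

F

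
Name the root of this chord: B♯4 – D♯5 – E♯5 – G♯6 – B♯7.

B#, D#, E#, G# are the tones of an E# minor seventh chord (E#–G#–B#–D#), making E# the root.

E#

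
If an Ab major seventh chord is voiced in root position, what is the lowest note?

Ab

Ab major seventh is Ab–C–Eb–G. Root position places the root in the bass: Ab.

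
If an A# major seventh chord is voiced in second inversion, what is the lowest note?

E#

A# major seventh is A#–C##–E#–G##. Second inversion places the fifth in the bass: E#.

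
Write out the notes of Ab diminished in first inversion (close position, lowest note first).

Cb, Ebb, Ab

The chord tones are Ab–Cb–Ebb. With the third (Cb) lowest for first inversion: Cb, Ebb, Ab.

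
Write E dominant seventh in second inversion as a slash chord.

Second inversion of E dominant seventh has the fifth (B) in the bass. As a slash chord: E7/B.

E7/B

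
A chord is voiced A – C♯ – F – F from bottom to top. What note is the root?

F

A, C#, F are the tones of an F augmented triad (F–A–C#), making F the root.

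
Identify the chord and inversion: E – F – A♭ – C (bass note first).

F minor-major seventh, third inversion

Reducing to letter names: E, F, Ab, C. These stack in thirds as F–Ab–C–E — an F minor-major seventh chord.
E is the seventh of F minor-major seventh; seventh in the bass means third inversion (figured bass 4/2).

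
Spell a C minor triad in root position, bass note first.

The chord tones are C–Eb–G. With the root (C) lowest for root position: C, Eb, G.

C, Eb, G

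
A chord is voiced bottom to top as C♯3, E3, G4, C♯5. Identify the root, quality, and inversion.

The distinct note names are C#, E, G. Stacked in thirds they read C#–E–G, which is a diminished triad on C#.
C# is the root of C# diminished; root in the bass means root position (figured bass 5/3).

C# diminished, root position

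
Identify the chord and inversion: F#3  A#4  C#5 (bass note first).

F# major, root position

The distinct note names are F#, A#, C#. Stacked in thirds they read F#–A#–C#, which is a major triad on F#.
With the root (F#) in the bass, the chord is in root position (figured bass 5/3).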